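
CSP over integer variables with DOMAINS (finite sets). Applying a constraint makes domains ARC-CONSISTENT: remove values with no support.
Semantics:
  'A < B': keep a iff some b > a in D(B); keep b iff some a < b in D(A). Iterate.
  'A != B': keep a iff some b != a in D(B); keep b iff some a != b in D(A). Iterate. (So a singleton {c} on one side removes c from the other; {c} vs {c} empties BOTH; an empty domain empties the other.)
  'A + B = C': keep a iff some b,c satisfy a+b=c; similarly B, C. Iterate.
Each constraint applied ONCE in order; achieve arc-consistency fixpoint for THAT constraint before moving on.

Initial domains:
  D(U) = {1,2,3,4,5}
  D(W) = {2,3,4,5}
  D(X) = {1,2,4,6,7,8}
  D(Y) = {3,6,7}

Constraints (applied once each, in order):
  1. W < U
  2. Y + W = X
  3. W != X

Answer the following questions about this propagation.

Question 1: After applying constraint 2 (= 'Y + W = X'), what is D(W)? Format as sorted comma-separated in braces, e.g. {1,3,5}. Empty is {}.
Answer: {2,3,4}

Derivation:
Constraint 1 (W < U) on D(W)={2,3,4,5} D(U)={1,2,3,4,5}: W {2,3,4,5}->{2,3,4}; U {1,2,3,4,5}->{3,4,5}
Constraint 2 (Y + W = X) on D(Y)={3,6,7} D(W)={2,3,4} D(X)={1,2,4,6,7,8}: Y {3,6,7}->{3,6}; X {1,2,4,6,7,8}->{6,7,8}
So after constraint 2: D(W) = {2,3,4}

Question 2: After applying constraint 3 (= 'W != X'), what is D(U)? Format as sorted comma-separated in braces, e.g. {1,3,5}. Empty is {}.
Answer: {3,4,5}

Derivation:
Constraint 1 (W < U) on D(W)={2,3,4,5} D(U)={1,2,3,4,5}: W {2,3,4,5}->{2,3,4}; U {1,2,3,4,5}->{3,4,5}
Constraint 2 (Y + W = X) on D(Y)={3,6,7} D(W)={2,3,4} D(X)={1,2,4,6,7,8}: Y {3,6,7}->{3,6}; X {1,2,4,6,7,8}->{6,7,8}
Constraint 3 (W != X) on D(W)={2,3,4} D(X)={6,7,8}: no change
So after constraint 3: D(U) = {3,4,5}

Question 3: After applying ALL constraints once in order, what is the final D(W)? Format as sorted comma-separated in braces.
Constraint 1 (W < U) on D(W)={2,3,4,5} D(U)={1,2,3,4,5}: W {2,3,4,5}->{2,3,4}; U {1,2,3,4,5}->{3,4,5}
Constraint 2 (Y + W = X) on D(Y)={3,6,7} D(W)={2,3,4} D(X)={1,2,4,6,7,8}: Y {3,6,7}->{3,6}; X {1,2,4,6,7,8}->{6,7,8}
Constraint 3 (W != X) on D(W)={2,3,4} D(X)={6,7,8}: no change
So after all 3 constraints: D(W) = {2,3,4}

Answer: {2,3,4}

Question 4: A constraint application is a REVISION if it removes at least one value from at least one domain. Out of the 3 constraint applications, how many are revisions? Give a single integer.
Answer: 2

Derivation:
Constraint 1 (W < U) on D(W)={2,3,4,5} D(U)={1,2,3,4,5}: W {2,3,4,5}->{2,3,4}; U {1,2,3,4,5}->{3,4,5} => REVISION
Constraint 2 (Y + W = X) on D(Y)={3,6,7} D(W)={2,3,4} D(X)={1,2,4,6,7,8}: Y {3,6,7}->{3,6}; X {1,2,4,6,7,8}->{6,7,8} => REVISION
Constraint 3 (W != X) on D(W)={2,3,4} D(X)={6,7,8}: no change => not a revision
Total revisions = 2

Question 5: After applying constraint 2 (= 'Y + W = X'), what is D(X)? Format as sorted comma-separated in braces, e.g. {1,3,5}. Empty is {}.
Constraint 1 (W < U) on D(W)={2,3,4,5} D(U)={1,2,3,4,5}: W {2,3,4,5}->{2,3,4}; U {1,2,3,4,5}->{3,4,5}
Constraint 2 (Y + W = X) on D(Y)={3,6,7} D(W)={2,3,4} D(X)={1,2,4,6,7,8}: Y {3,6,7}->{3,6}; X {1,2,4,6,7,8}->{6,7,8}
So after constraint 2: D(X) = {6,7,8}

Answer: {6,7,8}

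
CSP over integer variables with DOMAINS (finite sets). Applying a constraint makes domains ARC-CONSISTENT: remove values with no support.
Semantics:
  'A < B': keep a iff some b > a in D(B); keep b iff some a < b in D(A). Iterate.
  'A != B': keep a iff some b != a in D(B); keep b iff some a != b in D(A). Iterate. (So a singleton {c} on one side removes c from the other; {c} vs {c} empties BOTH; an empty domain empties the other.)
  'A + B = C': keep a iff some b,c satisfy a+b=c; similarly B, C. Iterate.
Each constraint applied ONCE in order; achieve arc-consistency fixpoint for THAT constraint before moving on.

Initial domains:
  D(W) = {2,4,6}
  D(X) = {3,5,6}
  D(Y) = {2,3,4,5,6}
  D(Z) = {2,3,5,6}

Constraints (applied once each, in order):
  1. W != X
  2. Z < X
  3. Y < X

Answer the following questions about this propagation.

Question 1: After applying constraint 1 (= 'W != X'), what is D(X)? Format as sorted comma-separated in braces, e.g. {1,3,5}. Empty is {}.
Answer: {3,5,6}

Derivation:
Constraint 1 (W != X) on D(W)={2,4,6} D(X)={3,5,6}: no change
So after constraint 1: D(X) = {3,5,6}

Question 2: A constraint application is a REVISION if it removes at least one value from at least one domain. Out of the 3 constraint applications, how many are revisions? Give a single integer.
Answer: 2

Derivation:
Constraint 1 (W != X) on D(W)={2,4,6} D(X)={3,5,6}: no change => not a revision
Constraint 2 (Z < X) on D(Z)={2,3,5,6} D(X)={3,5,6}: Z {2,3,5,6}->{2,3,5} => REVISION
Constraint 3 (Y < X) on D(Y)={2,3,4,5,6} D(X)={3,5,6}: Y {2,3,4,5,6}->{2,3,4,5} => REVISION
Total revisions = 2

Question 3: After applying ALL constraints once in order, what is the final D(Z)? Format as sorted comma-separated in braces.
Constraint 1 (W != X) on D(W)={2,4,6} D(X)={3,5,6}: no change
Constraint 2 (Z < X) on D(Z)={2,3,5,6} D(X)={3,5,6}: Z {2,3,5,6}->{2,3,5}
Constraint 3 (Y < X) on D(Y)={2,3,4,5,6} D(X)={3,5,6}: Y {2,3,4,5,6}->{2,3,4,5}
So after all 3 constraints: D(Z) = {2,3,5}

Answer: {2,3,5}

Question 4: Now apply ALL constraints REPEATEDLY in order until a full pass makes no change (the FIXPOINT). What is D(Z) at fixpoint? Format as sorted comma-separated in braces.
Answer: {2,3,5}

Derivation:
pass 0 (initial): D(Z)={2,3,5,6}
pass 1: Y {2,3,4,5,6}->{2,3,4,5}; Z {2,3,5,6}->{2,3,5}
pass 2: no change
Fixpoint after 2 passes: D(Z) = {2,3,5}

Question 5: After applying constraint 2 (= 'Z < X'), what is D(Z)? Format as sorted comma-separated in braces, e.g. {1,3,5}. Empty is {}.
Constraint 1 (W != X) on D(W)={2,4,6} D(X)={3,5,6}: no change
Constraint 2 (Z < X) on D(Z)={2,3,5,6} D(X)={3,5,6}: Z {2,3,5,6}->{2,3,5}
So after constraint 2: D(Z) = {2,3,5}

Answer: {2,3,5}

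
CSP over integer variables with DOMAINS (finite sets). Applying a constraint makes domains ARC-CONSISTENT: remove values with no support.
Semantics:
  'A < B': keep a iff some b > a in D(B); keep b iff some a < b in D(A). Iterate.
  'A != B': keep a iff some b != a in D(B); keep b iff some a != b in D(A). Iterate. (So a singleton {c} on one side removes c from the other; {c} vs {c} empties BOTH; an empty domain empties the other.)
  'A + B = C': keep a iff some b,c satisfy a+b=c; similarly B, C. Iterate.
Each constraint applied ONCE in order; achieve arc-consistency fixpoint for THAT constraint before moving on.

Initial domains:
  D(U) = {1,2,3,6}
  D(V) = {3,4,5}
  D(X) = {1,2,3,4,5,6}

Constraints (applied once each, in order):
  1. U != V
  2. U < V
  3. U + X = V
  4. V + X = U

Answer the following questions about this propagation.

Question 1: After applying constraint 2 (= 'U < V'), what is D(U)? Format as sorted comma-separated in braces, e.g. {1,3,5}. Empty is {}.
Answer: {1,2,3}

Derivation:
Constraint 1 (U != V) on D(U)={1,2,3,6} D(V)={3,4,5}: no change
Constraint 2 (U < V) on D(U)={1,2,3,6} D(V)={3,4,5}: U {1,2,3,6}->{1,2,3}
So after constraint 2: D(U) = {1,2,3}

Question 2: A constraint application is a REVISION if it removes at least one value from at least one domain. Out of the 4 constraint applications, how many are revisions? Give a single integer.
Answer: 3

Derivation:
Constraint 1 (U != V) on D(U)={1,2,3,6} D(V)={3,4,5}: no change => not a revision
Constraint 2 (U < V) on D(U)={1,2,3,6} D(V)={3,4,5}: U {1,2,3,6}->{1,2,3} => REVISION
Constraint 3 (U + X = V) on D(U)={1,2,3} D(X)={1,2,3,4,5,6} D(V)={3,4,5}: X {1,2,3,4,5,6}->{1,2,3,4} => REVISION
Constraint 4 (V + X = U) on D(V)={3,4,5} D(X)={1,2,3,4} D(U)={1,2,3}: V {3,4,5}->{}; X {1,2,3,4}->{}; U {1,2,3}->{} => REVISION
Total revisions = 3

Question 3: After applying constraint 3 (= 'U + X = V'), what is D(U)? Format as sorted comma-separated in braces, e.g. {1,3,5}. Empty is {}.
Constraint 1 (U != V) on D(U)={1,2,3,6} D(V)={3,4,5}: no change
Constraint 2 (U < V) on D(U)={1,2,3,6} D(V)={3,4,5}: U {1,2,3,6}->{1,2,3}
Constraint 3 (U + X = V) on D(U)={1,2,3} D(X)={1,2,3,4,5,6} D(V)={3,4,5}: X {1,2,3,4,5,6}->{1,2,3,4}
So after constraint 3: D(U) = {1,2,3}

Answer: {1,2,3}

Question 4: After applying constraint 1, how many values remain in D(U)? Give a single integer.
Constraint 1 (U != V) on D(U)={1,2,3,6} D(V)={3,4,5}: no change
So after constraint 1: D(U)={1,2,3,6}, size = 4

Answer: 4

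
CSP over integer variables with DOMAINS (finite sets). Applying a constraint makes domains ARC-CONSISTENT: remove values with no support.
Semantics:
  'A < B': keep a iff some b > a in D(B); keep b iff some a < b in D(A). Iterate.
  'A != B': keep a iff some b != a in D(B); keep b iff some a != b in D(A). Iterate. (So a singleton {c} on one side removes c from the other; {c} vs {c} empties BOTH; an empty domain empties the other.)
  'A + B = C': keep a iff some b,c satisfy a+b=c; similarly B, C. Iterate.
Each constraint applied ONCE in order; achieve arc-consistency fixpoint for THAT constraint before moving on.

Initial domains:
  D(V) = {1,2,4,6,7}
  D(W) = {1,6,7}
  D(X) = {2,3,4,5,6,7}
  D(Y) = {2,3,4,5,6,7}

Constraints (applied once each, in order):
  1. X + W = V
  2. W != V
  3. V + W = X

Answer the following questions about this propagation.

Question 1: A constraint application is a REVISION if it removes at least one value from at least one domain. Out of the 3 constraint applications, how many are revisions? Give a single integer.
Constraint 1 (X + W = V) on D(X)={2,3,4,5,6,7} D(W)={1,6,7} D(V)={1,2,4,6,7}: X {2,3,4,5,6,7}->{3,5,6}; W {1,6,7}->{1}; V {1,2,4,6,7}->{4,6,7} => REVISION
Constraint 2 (W != V) on D(W)={1} D(V)={4,6,7}: no change => not a revision
Constraint 3 (V + W = X) on D(V)={4,6,7} D(W)={1} D(X)={3,5,6}: V {4,6,7}->{4}; X {3,5,6}->{5} => REVISION
Total revisions = 2

Answer: 2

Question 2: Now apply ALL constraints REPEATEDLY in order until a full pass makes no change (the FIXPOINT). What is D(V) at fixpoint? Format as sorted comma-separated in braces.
Answer: {}

Derivation:
pass 0 (initial): D(V)={1,2,4,6,7}
pass 1: V {1,2,4,6,7}->{4}; W {1,6,7}->{1}; X {2,3,4,5,6,7}->{5}
pass 2: V {4}->{}; W {1}->{}; X {5}->{}
pass 3: no change
Fixpoint after 3 passes: D(V) = {}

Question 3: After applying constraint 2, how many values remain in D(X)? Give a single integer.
Constraint 1 (X + W = V) on D(X)={2,3,4,5,6,7} D(W)={1,6,7} D(V)={1,2,4,6,7}: X {2,3,4,5,6,7}->{3,5,6}; W {1,6,7}->{1}; V {1,2,4,6,7}->{4,6,7}
Constraint 2 (W != V) on D(W)={1} D(V)={4,6,7}: no change
So after constraint 2: D(X)={3,5,6}, size = 3

Answer: 3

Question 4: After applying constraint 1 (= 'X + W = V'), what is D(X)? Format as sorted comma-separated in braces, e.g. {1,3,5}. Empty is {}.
Constraint 1 (X + W = V) on D(X)={2,3,4,5,6,7} D(W)={1,6,7} D(V)={1,2,4,6,7}: X {2,3,4,5,6,7}->{3,5,6}; W {1,6,7}->{1}; V {1,2,4,6,7}->{4,6,7}
So after constraint 1: D(X) = {3,5,6}

Answer: {3,5,6}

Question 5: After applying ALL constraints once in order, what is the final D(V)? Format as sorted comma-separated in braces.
Answer: {4}

Derivation:
Constraint 1 (X + W = V) on D(X)={2,3,4,5,6,7} D(W)={1,6,7} D(V)={1,2,4,6,7}: X {2,3,4,5,6,7}->{3,5,6}; W {1,6,7}->{1}; V {1,2,4,6,7}->{4,6,7}
Constraint 2 (W != V) on D(W)={1} D(V)={4,6,7}: no change
Constraint 3 (V + W = X) on D(V)={4,6,7} D(W)={1} D(X)={3,5,6}: V {4,6,7}->{4}; X {3,5,6}->{5}
So after all 3 constraints: D(V) = {4}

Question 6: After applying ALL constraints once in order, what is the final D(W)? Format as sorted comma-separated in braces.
Answer: {1}

Derivation:
Constraint 1 (X + W = V) on D(X)={2,3,4,5,6,7} D(W)={1,6,7} D(V)={1,2,4,6,7}: X {2,3,4,5,6,7}->{3,5,6}; W {1,6,7}->{1}; V {1,2,4,6,7}->{4,6,7}
Constraint 2 (W != V) on D(W)={1} D(V)={4,6,7}: no change
Constraint 3 (V + W = X) on D(V)={4,6,7} D(W)={1} D(X)={3,5,6}: V {4,6,7}->{4}; X {3,5,6}->{5}
So after all 3 constraints: D(W) = {1}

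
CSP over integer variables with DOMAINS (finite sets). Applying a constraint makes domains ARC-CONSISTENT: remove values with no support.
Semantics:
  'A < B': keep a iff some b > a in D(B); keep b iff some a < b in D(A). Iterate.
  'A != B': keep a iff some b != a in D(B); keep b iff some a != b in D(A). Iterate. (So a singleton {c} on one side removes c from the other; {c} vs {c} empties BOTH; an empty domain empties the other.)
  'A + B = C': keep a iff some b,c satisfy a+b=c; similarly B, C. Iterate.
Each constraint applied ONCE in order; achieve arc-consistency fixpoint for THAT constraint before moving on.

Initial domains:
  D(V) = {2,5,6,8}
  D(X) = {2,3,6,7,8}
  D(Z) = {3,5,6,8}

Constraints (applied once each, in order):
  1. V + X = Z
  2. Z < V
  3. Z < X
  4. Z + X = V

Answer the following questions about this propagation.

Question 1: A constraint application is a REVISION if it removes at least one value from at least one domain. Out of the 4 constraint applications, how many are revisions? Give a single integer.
Constraint 1 (V + X = Z) on D(V)={2,5,6,8} D(X)={2,3,6,7,8} D(Z)={3,5,6,8}: V {2,5,6,8}->{2,5,6}; X {2,3,6,7,8}->{2,3,6}; Z {3,5,6,8}->{5,8} => REVISION
Constraint 2 (Z < V) on D(Z)={5,8} D(V)={2,5,6}: Z {5,8}->{5}; V {2,5,6}->{6} => REVISION
Constraint 3 (Z < X) on D(Z)={5} D(X)={2,3,6}: X {2,3,6}->{6} => REVISION
Constraint 4 (Z + X = V) on D(Z)={5} D(X)={6} D(V)={6}: Z {5}->{}; X {6}->{}; V {6}->{} => REVISION
Total revisions = 4

Answer: 4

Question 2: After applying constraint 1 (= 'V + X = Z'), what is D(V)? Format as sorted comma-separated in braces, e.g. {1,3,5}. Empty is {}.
Answer: {2,5,6}

Derivation:
Constraint 1 (V + X = Z) on D(V)={2,5,6,8} D(X)={2,3,6,7,8} D(Z)={3,5,6,8}: V {2,5,6,8}->{2,5,6}; X {2,3,6,7,8}->{2,3,6}; Z {3,5,6,8}->{5,8}
So after constraint 1: D(V) = {2,5,6}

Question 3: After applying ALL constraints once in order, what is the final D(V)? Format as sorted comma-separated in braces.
Answer: {}

Derivation:
Constraint 1 (V + X = Z) on D(V)={2,5,6,8} D(X)={2,3,6,7,8} D(Z)={3,5,6,8}: V {2,5,6,8}->{2,5,6}; X {2,3,6,7,8}->{2,3,6}; Z {3,5,6,8}->{5,8}
Constraint 2 (Z < V) on D(Z)={5,8} D(V)={2,5,6}: Z {5,8}->{5}; V {2,5,6}->{6}
Constraint 3 (Z < X) on D(Z)={5} D(X)={2,3,6}: X {2,3,6}->{6}
Constraint 4 (Z + X = V) on D(Z)={5} D(X)={6} D(V)={6}: Z {5}->{}; X {6}->{}; V {6}->{}
So after all 4 constraints: D(V) = {}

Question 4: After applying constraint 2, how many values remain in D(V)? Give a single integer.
Constraint 1 (V + X = Z) on D(V)={2,5,6,8} D(X)={2,3,6,7,8} D(Z)={3,5,6,8}: V {2,5,6,8}->{2,5,6}; X {2,3,6,7,8}->{2,3,6}; Z {3,5,6,8}->{5,8}
Constraint 2 (Z < V) on D(Z)={5,8} D(V)={2,5,6}: Z {5,8}->{5}; V {2,5,6}->{6}
So after constraint 2: D(V)={6}, size = 1

Answer: 1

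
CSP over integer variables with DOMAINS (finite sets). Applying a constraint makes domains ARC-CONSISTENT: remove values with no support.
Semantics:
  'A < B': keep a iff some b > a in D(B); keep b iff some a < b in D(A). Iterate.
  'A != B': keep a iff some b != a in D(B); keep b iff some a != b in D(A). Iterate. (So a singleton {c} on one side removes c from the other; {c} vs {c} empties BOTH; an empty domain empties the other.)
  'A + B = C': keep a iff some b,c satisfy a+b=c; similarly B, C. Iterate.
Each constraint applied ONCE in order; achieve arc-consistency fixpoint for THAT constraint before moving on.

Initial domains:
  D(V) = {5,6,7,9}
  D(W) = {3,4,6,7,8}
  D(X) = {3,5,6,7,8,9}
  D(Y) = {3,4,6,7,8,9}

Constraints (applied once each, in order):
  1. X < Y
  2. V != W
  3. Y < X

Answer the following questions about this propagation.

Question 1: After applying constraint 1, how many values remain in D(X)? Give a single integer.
Constraint 1 (X < Y) on D(X)={3,5,6,7,8,9} D(Y)={3,4,6,7,8,9}: X {3,5,6,7,8,9}->{3,5,6,7,8}; Y {3,4,6,7,8,9}->{4,6,7,8,9}
So after constraint 1: D(X)={3,5,6,7,8}, size = 5

Answer: 5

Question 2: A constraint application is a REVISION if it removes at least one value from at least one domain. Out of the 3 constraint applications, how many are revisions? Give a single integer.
Answer: 2

Derivation:
Constraint 1 (X < Y) on D(X)={3,5,6,7,8,9} D(Y)={3,4,6,7,8,9}: X {3,5,6,7,8,9}->{3,5,6,7,8}; Y {3,4,6,7,8,9}->{4,6,7,8,9} => REVISION
Constraint 2 (V != W) on D(V)={5,6,7,9} D(W)={3,4,6,7,8}: no change => not a revision
Constraint 3 (Y < X) on D(Y)={4,6,7,8,9} D(X)={3,5,6,7,8}: Y {4,6,7,8,9}->{4,6,7}; X {3,5,6,7,8}->{5,6,7,8} => REVISION
Total revisions = 2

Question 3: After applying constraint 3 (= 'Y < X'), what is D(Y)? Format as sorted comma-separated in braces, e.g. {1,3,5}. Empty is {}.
Constraint 1 (X < Y) on D(X)={3,5,6,7,8,9} D(Y)={3,4,6,7,8,9}: X {3,5,6,7,8,9}->{3,5,6,7,8}; Y {3,4,6,7,8,9}->{4,6,7,8,9}
Constraint 2 (V != W) on D(V)={5,6,7,9} D(W)={3,4,6,7,8}: no change
Constraint 3 (Y < X) on D(Y)={4,6,7,8,9} D(X)={3,5,6,7,8}: Y {4,6,7,8,9}->{4,6,7}; X {3,5,6,7,8}->{5,6,7,8}
So after constraint 3: D(Y) = {4,6,7}

Answer: {4,6,7}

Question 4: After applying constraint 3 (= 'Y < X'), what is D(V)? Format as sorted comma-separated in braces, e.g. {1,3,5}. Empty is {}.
Constraint 1 (X < Y) on D(X)={3,5,6,7,8,9} D(Y)={3,4,6,7,8,9}: X {3,5,6,7,8,9}->{3,5,6,7,8}; Y {3,4,6,7,8,9}->{4,6,7,8,9}
Constraint 2 (V != W) on D(V)={5,6,7,9} D(W)={3,4,6,7,8}: no change
Constraint 3 (Y < X) on D(Y)={4,6,7,8,9} D(X)={3,5,6,7,8}: Y {4,6,7,8,9}->{4,6,7}; X {3,5,6,7,8}->{5,6,7,8}
So after constraint 3: D(V) = {5,6,7,9}

Answer: {5,6,7,9}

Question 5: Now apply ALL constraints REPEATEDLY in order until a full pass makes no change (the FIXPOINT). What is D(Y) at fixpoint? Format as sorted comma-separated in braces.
Answer: {}

Derivation:
pass 0 (initial): D(Y)={3,4,6,7,8,9}
pass 1: X {3,5,6,7,8,9}->{5,6,7,8}; Y {3,4,6,7,8,9}->{4,6,7}
pass 2: X {5,6,7,8}->{}; Y {4,6,7}->{}
pass 3: no change
Fixpoint after 3 passes: D(Y) = {}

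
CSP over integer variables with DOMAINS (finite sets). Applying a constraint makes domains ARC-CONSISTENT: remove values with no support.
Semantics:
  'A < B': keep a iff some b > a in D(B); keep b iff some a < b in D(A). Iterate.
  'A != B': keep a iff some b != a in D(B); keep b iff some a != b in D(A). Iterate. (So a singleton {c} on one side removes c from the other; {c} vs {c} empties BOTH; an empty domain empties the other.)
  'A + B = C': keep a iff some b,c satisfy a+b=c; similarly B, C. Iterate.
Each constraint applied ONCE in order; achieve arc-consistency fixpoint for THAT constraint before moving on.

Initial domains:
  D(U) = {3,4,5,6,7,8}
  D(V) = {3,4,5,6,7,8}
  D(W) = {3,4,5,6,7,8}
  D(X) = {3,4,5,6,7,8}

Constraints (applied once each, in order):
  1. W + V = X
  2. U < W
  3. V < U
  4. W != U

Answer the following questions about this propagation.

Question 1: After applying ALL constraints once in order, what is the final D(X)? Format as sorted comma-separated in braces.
Answer: {6,7,8}

Derivation:
Constraint 1 (W + V = X) on D(W)={3,4,5,6,7,8} D(V)={3,4,5,6,7,8} D(X)={3,4,5,6,7,8}: W {3,4,5,6,7,8}->{3,4,5}; V {3,4,5,6,7,8}->{3,4,5}; X {3,4,5,6,7,8}->{6,7,8}
Constraint 2 (U < W) on D(U)={3,4,5,6,7,8} D(W)={3,4,5}: U {3,4,5,6,7,8}->{3,4}; W {3,4,5}->{4,5}
Constraint 3 (V < U) on D(V)={3,4,5} D(U)={3,4}: V {3,4,5}->{3}; U {3,4}->{4}
Constraint 4 (W != U) on D(W)={4,5} D(U)={4}: W {4,5}->{5}
So after all 4 constraints: D(X) = {6,7,8}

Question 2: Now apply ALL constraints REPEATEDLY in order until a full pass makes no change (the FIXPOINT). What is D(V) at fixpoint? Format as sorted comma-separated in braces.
Answer: {3}

Derivation:
pass 0 (initial): D(V)={3,4,5,6,7,8}
pass 1: U {3,4,5,6,7,8}->{4}; V {3,4,5,6,7,8}->{3}; W {3,4,5,6,7,8}->{5}; X {3,4,5,6,7,8}->{6,7,8}
pass 2: X {6,7,8}->{8}
pass 3: no change
Fixpoint after 3 passes: D(V) = {3}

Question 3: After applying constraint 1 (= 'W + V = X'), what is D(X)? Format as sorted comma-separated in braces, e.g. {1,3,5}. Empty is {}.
Answer: {6,7,8}

Derivation:
Constraint 1 (W + V = X) on D(W)={3,4,5,6,7,8} D(V)={3,4,5,6,7,8} D(X)={3,4,5,6,7,8}: W {3,4,5,6,7,8}->{3,4,5}; V {3,4,5,6,7,8}->{3,4,5}; X {3,4,5,6,7,8}->{6,7,8}
So after constraint 1: D(X) = {6,7,8}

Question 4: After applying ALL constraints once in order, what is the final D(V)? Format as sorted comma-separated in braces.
Answer: {3}

Derivation:
Constraint 1 (W + V = X) on D(W)={3,4,5,6,7,8} D(V)={3,4,5,6,7,8} D(X)={3,4,5,6,7,8}: W {3,4,5,6,7,8}->{3,4,5}; V {3,4,5,6,7,8}->{3,4,5}; X {3,4,5,6,7,8}->{6,7,8}
Constraint 2 (U < W) on D(U)={3,4,5,6,7,8} D(W)={3,4,5}: U {3,4,5,6,7,8}->{3,4}; W {3,4,5}->{4,5}
Constraint 3 (V < U) on D(V)={3,4,5} D(U)={3,4}: V {3,4,5}->{3}; U {3,4}->{4}
Constraint 4 (W != U) on D(W)={4,5} D(U)={4}: W {4,5}->{5}
So after all 4 constraints: D(V) = {3}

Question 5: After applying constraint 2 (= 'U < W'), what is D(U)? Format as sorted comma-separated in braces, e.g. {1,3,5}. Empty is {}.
Answer: {3,4}

Derivation:
Constraint 1 (W + V = X) on D(W)={3,4,5,6,7,8} D(V)={3,4,5,6,7,8} D(X)={3,4,5,6,7,8}: W {3,4,5,6,7,8}->{3,4,5}; V {3,4,5,6,7,8}->{3,4,5}; X {3,4,5,6,7,8}->{6,7,8}
Constraint 2 (U < W) on D(U)={3,4,5,6,7,8} D(W)={3,4,5}: U {3,4,5,6,7,8}->{3,4}; W {3,4,5}->{4,5}
So after constraint 2: D(U) = {3,4}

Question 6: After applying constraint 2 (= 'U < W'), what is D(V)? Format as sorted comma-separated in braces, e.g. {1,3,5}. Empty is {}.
Constraint 1 (W + V = X) on D(W)={3,4,5,6,7,8} D(V)={3,4,5,6,7,8} D(X)={3,4,5,6,7,8}: W {3,4,5,6,7,8}->{3,4,5}; V {3,4,5,6,7,8}->{3,4,5}; X {3,4,5,6,7,8}->{6,7,8}
Constraint 2 (U < W) on D(U)={3,4,5,6,7,8} D(W)={3,4,5}: U {3,4,5,6,7,8}->{3,4}; W {3,4,5}->{4,5}
So after constraint 2: D(V) = {3,4,5}

Answer: {3,4,5}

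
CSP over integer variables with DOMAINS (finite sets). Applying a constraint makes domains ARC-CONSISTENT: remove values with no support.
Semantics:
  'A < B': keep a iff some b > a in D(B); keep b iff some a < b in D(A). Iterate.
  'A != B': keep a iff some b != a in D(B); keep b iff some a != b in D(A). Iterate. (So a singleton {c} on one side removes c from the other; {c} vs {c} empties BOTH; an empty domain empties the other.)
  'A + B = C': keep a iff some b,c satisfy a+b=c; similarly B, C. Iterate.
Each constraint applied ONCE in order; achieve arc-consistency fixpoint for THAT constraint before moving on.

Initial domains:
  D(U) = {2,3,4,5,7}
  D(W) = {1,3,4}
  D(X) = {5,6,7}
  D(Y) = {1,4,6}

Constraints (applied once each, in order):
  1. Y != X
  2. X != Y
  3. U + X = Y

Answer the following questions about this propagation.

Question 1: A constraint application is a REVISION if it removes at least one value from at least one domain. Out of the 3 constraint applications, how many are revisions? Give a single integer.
Answer: 1

Derivation:
Constraint 1 (Y != X) on D(Y)={1,4,6} D(X)={5,6,7}: no change => not a revision
Constraint 2 (X != Y) on D(X)={5,6,7} D(Y)={1,4,6}: no change => not a revision
Constraint 3 (U + X = Y) on D(U)={2,3,4,5,7} D(X)={5,6,7} D(Y)={1,4,6}: U {2,3,4,5,7}->{}; X {5,6,7}->{}; Y {1,4,6}->{} => REVISION
Total revisions = 1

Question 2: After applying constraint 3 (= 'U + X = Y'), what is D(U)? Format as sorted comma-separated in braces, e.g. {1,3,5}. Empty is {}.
Constraint 1 (Y != X) on D(Y)={1,4,6} D(X)={5,6,7}: no change
Constraint 2 (X != Y) on D(X)={5,6,7} D(Y)={1,4,6}: no change
Constraint 3 (U + X = Y) on D(U)={2,3,4,5,7} D(X)={5,6,7} D(Y)={1,4,6}: U {2,3,4,5,7}->{}; X {5,6,7}->{}; Y {1,4,6}->{}
So after constraint 3: D(U) = {}

Answer: {}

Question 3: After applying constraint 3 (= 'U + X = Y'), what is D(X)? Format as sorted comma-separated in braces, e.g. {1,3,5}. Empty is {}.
Constraint 1 (Y != X) on D(Y)={1,4,6} D(X)={5,6,7}: no change
Constraint 2 (X != Y) on D(X)={5,6,7} D(Y)={1,4,6}: no change
Constraint 3 (U + X = Y) on D(U)={2,3,4,5,7} D(X)={5,6,7} D(Y)={1,4,6}: U {2,3,4,5,7}->{}; X {5,6,7}->{}; Y {1,4,6}->{}
So after constraint 3: D(X) = {}

Answer: {}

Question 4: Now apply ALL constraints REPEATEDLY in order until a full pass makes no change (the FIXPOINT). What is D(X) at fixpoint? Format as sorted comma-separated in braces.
pass 0 (initial): D(X)={5,6,7}
pass 1: U {2,3,4,5,7}->{}; X {5,6,7}->{}; Y {1,4,6}->{}
pass 2: no change
Fixpoint after 2 passes: D(X) = {}

Answer: {}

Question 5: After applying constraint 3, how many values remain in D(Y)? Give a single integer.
Constraint 1 (Y != X) on D(Y)={1,4,6} D(X)={5,6,7}: no change
Constraint 2 (X != Y) on D(X)={5,6,7} D(Y)={1,4,6}: no change
Constraint 3 (U + X = Y) on D(U)={2,3,4,5,7} D(X)={5,6,7} D(Y)={1,4,6}: U {2,3,4,5,7}->{}; X {5,6,7}->{}; Y {1,4,6}->{}
So after constraint 3: D(Y)={}, size = 0

Answer: 0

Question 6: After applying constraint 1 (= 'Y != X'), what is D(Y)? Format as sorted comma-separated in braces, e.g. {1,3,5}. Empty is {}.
Constraint 1 (Y != X) on D(Y)={1,4,6} D(X)={5,6,7}: no change
So after constraint 1: D(Y) = {1,4,6}

Answer: {1,4,6}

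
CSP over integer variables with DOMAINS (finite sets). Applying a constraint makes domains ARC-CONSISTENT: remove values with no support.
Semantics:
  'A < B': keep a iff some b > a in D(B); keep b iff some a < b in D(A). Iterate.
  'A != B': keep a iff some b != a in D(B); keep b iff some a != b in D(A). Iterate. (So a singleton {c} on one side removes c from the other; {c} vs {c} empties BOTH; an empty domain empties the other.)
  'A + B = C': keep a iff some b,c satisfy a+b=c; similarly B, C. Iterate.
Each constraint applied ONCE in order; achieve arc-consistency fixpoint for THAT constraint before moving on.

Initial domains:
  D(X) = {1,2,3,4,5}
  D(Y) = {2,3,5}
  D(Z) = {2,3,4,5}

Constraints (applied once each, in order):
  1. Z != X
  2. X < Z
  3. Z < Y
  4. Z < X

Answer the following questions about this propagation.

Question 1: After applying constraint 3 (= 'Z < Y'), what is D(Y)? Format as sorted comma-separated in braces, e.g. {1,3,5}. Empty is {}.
Constraint 1 (Z != X) on D(Z)={2,3,4,5} D(X)={1,2,3,4,5}: no change
Constraint 2 (X < Z) on D(X)={1,2,3,4,5} D(Z)={2,3,4,5}: X {1,2,3,4,5}->{1,2,3,4}
Constraint 3 (Z < Y) on D(Z)={2,3,4,5} D(Y)={2,3,5}: Z {2,3,4,5}->{2,3,4}; Y {2,3,5}->{3,5}
So after constraint 3: D(Y) = {3,5}

Answer: {3,5}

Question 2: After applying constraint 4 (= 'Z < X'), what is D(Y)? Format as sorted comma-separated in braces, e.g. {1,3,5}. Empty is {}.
Answer: {3,5}

Derivation:
Constraint 1 (Z != X) on D(Z)={2,3,4,5} D(X)={1,2,3,4,5}: no change
Constraint 2 (X < Z) on D(X)={1,2,3,4,5} D(Z)={2,3,4,5}: X {1,2,3,4,5}->{1,2,3,4}
Constraint 3 (Z < Y) on D(Z)={2,3,4,5} D(Y)={2,3,5}: Z {2,3,4,5}->{2,3,4}; Y {2,3,5}->{3,5}
Constraint 4 (Z < X) on D(Z)={2,3,4} D(X)={1,2,3,4}: Z {2,3,4}->{2,3}; X {1,2,3,4}->{3,4}
So after constraint 4: D(Y) = {3,5}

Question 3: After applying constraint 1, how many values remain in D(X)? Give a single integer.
Answer: 5

Derivation:
Constraint 1 (Z != X) on D(Z)={2,3,4,5} D(X)={1,2,3,4,5}: no change
So after constraint 1: D(X)={1,2,3,4,5}, size = 5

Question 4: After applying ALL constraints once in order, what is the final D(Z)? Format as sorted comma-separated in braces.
Answer: {2,3}

Derivation:
Constraint 1 (Z != X) on D(Z)={2,3,4,5} D(X)={1,2,3,4,5}: no change
Constraint 2 (X < Z) on D(X)={1,2,3,4,5} D(Z)={2,3,4,5}: X {1,2,3,4,5}->{1,2,3,4}
Constraint 3 (Z < Y) on D(Z)={2,3,4,5} D(Y)={2,3,5}: Z {2,3,4,5}->{2,3,4}; Y {2,3,5}->{3,5}
Constraint 4 (Z < X) on D(Z)={2,3,4} D(X)={1,2,3,4}: Z {2,3,4}->{2,3}; X {1,2,3,4}->{3,4}
So after all 4 constraints: D(Z) = {2,3}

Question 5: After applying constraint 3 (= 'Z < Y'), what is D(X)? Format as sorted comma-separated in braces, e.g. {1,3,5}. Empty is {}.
Answer: {1,2,3,4}

Derivation:
Constraint 1 (Z != X) on D(Z)={2,3,4,5} D(X)={1,2,3,4,5}: no change
Constraint 2 (X < Z) on D(X)={1,2,3,4,5} D(Z)={2,3,4,5}: X {1,2,3,4,5}->{1,2,3,4}
Constraint 3 (Z < Y) on D(Z)={2,3,4,5} D(Y)={2,3,5}: Z {2,3,4,5}->{2,3,4}; Y {2,3,5}->{3,5}
So after constraint 3: D(X) = {1,2,3,4}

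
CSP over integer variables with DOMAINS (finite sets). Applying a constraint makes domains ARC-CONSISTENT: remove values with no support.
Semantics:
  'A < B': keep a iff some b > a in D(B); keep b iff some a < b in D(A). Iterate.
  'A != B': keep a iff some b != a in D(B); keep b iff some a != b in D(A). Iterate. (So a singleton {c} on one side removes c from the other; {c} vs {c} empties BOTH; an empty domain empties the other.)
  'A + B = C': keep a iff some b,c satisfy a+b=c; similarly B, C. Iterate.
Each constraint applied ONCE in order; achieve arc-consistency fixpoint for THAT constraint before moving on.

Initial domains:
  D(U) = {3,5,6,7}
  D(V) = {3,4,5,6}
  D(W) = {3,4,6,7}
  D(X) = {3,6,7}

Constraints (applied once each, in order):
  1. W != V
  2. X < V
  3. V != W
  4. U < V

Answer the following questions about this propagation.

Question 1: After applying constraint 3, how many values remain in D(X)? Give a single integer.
Constraint 1 (W != V) on D(W)={3,4,6,7} D(V)={3,4,5,6}: no change
Constraint 2 (X < V) on D(X)={3,6,7} D(V)={3,4,5,6}: X {3,6,7}->{3}; V {3,4,5,6}->{4,5,6}
Constraint 3 (V != W) on D(V)={4,5,6} D(W)={3,4,6,7}: no change
So after constraint 3: D(X)={3}, size = 1

Answer: 1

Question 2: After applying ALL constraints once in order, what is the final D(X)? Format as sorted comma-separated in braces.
Answer: {3}

Derivation:
Constraint 1 (W != V) on D(W)={3,4,6,7} D(V)={3,4,5,6}: no change
Constraint 2 (X < V) on D(X)={3,6,7} D(V)={3,4,5,6}: X {3,6,7}->{3}; V {3,4,5,6}->{4,5,6}
Constraint 3 (V != W) on D(V)={4,5,6} D(W)={3,4,6,7}: no change
Constraint 4 (U < V) on D(U)={3,5,6,7} D(V)={4,5,6}: U {3,5,6,7}->{3,5}
So after all 4 constraints: D(X) = {3}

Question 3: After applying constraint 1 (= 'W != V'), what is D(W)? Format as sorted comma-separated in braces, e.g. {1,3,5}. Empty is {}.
Answer: {3,4,6,7}

Derivation:
Constraint 1 (W != V) on D(W)={3,4,6,7} D(V)={3,4,5,6}: no change
So after constraint 1: D(W) = {3,4,6,7}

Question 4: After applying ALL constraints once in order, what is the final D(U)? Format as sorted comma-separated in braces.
Answer: {3,5}

Derivation:
Constraint 1 (W != V) on D(W)={3,4,6,7} D(V)={3,4,5,6}: no change
Constraint 2 (X < V) on D(X)={3,6,7} D(V)={3,4,5,6}: X {3,6,7}->{3}; V {3,4,5,6}->{4,5,6}
Constraint 3 (V != W) on D(V)={4,5,6} D(W)={3,4,6,7}: no change
Constraint 4 (U < V) on D(U)={3,5,6,7} D(V)={4,5,6}: U {3,5,6,7}->{3,5}
So after all 4 constraints: D(U) = {3,5}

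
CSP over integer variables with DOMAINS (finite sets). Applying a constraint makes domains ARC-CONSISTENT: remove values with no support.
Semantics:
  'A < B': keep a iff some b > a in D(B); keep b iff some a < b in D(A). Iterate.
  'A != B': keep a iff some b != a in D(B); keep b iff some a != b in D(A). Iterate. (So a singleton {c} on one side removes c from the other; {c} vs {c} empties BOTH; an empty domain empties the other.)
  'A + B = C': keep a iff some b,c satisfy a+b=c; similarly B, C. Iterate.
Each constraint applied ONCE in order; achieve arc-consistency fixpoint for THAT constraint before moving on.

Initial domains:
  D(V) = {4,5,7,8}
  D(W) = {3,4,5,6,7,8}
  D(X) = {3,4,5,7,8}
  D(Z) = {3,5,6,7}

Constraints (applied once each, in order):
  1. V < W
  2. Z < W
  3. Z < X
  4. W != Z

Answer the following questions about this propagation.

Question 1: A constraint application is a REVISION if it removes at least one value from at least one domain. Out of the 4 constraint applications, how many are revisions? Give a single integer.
Answer: 2

Derivation:
Constraint 1 (V < W) on D(V)={4,5,7,8} D(W)={3,4,5,6,7,8}: V {4,5,7,8}->{4,5,7}; W {3,4,5,6,7,8}->{5,6,7,8} => REVISION
Constraint 2 (Z < W) on D(Z)={3,5,6,7} D(W)={5,6,7,8}: no change => not a revision
Constraint 3 (Z < X) on D(Z)={3,5,6,7} D(X)={3,4,5,7,8}: X {3,4,5,7,8}->{4,5,7,8} => REVISION
Constraint 4 (W != Z) on D(W)={5,6,7,8} D(Z)={3,5,6,7}: no change => not a revision
Total revisions = 2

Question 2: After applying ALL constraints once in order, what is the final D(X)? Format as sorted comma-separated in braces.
Answer: {4,5,7,8}

Derivation:
Constraint 1 (V < W) on D(V)={4,5,7,8} D(W)={3,4,5,6,7,8}: V {4,5,7,8}->{4,5,7}; W {3,4,5,6,7,8}->{5,6,7,8}
Constraint 2 (Z < W) on D(Z)={3,5,6,7} D(W)={5,6,7,8}: no change
Constraint 3 (Z < X) on D(Z)={3,5,6,7} D(X)={3,4,5,7,8}: X {3,4,5,7,8}->{4,5,7,8}
Constraint 4 (W != Z) on D(W)={5,6,7,8} D(Z)={3,5,6,7}: no change
So after all 4 constraints: D(X) = {4,5,7,8}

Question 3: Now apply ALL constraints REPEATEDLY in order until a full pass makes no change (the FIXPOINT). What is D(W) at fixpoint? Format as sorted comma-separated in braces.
pass 0 (initial): D(W)={3,4,5,6,7,8}
pass 1: V {4,5,7,8}->{4,5,7}; W {3,4,5,6,7,8}->{5,6,7,8}; X {3,4,5,7,8}->{4,5,7,8}
pass 2: no change
Fixpoint after 2 passes: D(W) = {5,6,7,8}

Answer: {5,6,7,8}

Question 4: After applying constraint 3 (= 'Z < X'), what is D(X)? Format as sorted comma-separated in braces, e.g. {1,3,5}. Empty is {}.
Answer: {4,5,7,8}

Derivation:
Constraint 1 (V < W) on D(V)={4,5,7,8} D(W)={3,4,5,6,7,8}: V {4,5,7,8}->{4,5,7}; W {3,4,5,6,7,8}->{5,6,7,8}
Constraint 2 (Z < W) on D(Z)={3,5,6,7} D(W)={5,6,7,8}: no change
Constraint 3 (Z < X) on D(Z)={3,5,6,7} D(X)={3,4,5,7,8}: X {3,4,5,7,8}->{4,5,7,8}
So after constraint 3: D(X) = {4,5,7,8}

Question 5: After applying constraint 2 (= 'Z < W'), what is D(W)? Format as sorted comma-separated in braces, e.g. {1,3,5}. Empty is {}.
Answer: {5,6,7,8}

Derivation:
Constraint 1 (V < W) on D(V)={4,5,7,8} D(W)={3,4,5,6,7,8}: V {4,5,7,8}->{4,5,7}; W {3,4,5,6,7,8}->{5,6,7,8}
Constraint 2 (Z < W) on D(Z)={3,5,6,7} D(W)={5,6,7,8}: no change
So after constraint 2: D(W) = {5,6,7,8}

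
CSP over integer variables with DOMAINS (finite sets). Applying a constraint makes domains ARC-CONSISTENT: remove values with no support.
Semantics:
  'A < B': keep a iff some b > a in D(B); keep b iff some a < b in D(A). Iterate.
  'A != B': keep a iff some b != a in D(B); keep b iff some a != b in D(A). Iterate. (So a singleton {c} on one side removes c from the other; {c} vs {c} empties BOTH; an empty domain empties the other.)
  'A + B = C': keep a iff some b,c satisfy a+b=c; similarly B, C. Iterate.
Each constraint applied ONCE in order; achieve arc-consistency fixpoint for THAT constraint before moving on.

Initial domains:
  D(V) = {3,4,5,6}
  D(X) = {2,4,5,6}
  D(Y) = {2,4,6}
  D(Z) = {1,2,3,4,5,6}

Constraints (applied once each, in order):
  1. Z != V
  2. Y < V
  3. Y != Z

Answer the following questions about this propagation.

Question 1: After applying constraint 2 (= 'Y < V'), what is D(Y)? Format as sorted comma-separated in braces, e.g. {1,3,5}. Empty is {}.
Constraint 1 (Z != V) on D(Z)={1,2,3,4,5,6} D(V)={3,4,5,6}: no change
Constraint 2 (Y < V) on D(Y)={2,4,6} D(V)={3,4,5,6}: Y {2,4,6}->{2,4}
So after constraint 2: D(Y) = {2,4}

Answer: {2,4}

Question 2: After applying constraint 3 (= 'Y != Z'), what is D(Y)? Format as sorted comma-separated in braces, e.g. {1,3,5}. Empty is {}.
Constraint 1 (Z != V) on D(Z)={1,2,3,4,5,6} D(V)={3,4,5,6}: no change
Constraint 2 (Y < V) on D(Y)={2,4,6} D(V)={3,4,5,6}: Y {2,4,6}->{2,4}
Constraint 3 (Y != Z) on D(Y)={2,4} D(Z)={1,2,3,4,5,6}: no change
So after constraint 3: D(Y) = {2,4}

Answer: {2,4}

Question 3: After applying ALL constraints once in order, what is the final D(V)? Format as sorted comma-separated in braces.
Constraint 1 (Z != V) on D(Z)={1,2,3,4,5,6} D(V)={3,4,5,6}: no change
Constraint 2 (Y < V) on D(Y)={2,4,6} D(V)={3,4,5,6}: Y {2,4,6}->{2,4}
Constraint 3 (Y != Z) on D(Y)={2,4} D(Z)={1,2,3,4,5,6}: no change
So after all 3 constraints: D(V) = {3,4,5,6}

Answer: {3,4,5,6}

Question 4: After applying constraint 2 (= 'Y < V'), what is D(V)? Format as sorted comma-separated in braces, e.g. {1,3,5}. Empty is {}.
Answer: {3,4,5,6}

Derivation:
Constraint 1 (Z != V) on D(Z)={1,2,3,4,5,6} D(V)={3,4,5,6}: no change
Constraint 2 (Y < V) on D(Y)={2,4,6} D(V)={3,4,5,6}: Y {2,4,6}->{2,4}
So after constraint 2: D(V) = {3,4,5,6}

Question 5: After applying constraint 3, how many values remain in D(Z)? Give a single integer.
Constraint 1 (Z != V) on D(Z)={1,2,3,4,5,6} D(V)={3,4,5,6}: no change
Constraint 2 (Y < V) on D(Y)={2,4,6} D(V)={3,4,5,6}: Y {2,4,6}->{2,4}
Constraint 3 (Y != Z) on D(Y)={2,4} D(Z)={1,2,3,4,5,6}: no change
So after constraint 3: D(Z)={1,2,3,4,5,6}, size = 6

Answer: 6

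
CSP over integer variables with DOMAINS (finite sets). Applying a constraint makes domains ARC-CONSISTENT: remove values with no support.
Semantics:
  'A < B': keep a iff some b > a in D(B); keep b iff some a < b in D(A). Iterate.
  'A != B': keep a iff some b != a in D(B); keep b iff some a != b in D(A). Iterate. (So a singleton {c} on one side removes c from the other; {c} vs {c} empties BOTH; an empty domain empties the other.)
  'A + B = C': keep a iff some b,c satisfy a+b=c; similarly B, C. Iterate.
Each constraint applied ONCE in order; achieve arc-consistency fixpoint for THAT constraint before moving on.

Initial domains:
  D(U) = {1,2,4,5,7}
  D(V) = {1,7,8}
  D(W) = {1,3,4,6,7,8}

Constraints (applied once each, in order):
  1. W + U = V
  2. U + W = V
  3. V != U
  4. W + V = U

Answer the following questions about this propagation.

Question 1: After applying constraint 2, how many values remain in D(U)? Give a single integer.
Answer: 5

Derivation:
Constraint 1 (W + U = V) on D(W)={1,3,4,6,7,8} D(U)={1,2,4,5,7} D(V)={1,7,8}: W {1,3,4,6,7,8}->{1,3,4,6,7}; V {1,7,8}->{7,8}
Constraint 2 (U + W = V) on D(U)={1,2,4,5,7} D(W)={1,3,4,6,7} D(V)={7,8}: no change
So after constraint 2: D(U)={1,2,4,5,7}, size = 5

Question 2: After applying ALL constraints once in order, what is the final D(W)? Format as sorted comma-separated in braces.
Answer: {}

Derivation:
Constraint 1 (W + U = V) on D(W)={1,3,4,6,7,8} D(U)={1,2,4,5,7} D(V)={1,7,8}: W {1,3,4,6,7,8}->{1,3,4,6,7}; V {1,7,8}->{7,8}
Constraint 2 (U + W = V) on D(U)={1,2,4,5,7} D(W)={1,3,4,6,7} D(V)={7,8}: no change
Constraint 3 (V != U) on D(V)={7,8} D(U)={1,2,4,5,7}: no change
Constraint 4 (W + V = U) on D(W)={1,3,4,6,7} D(V)={7,8} D(U)={1,2,4,5,7}: W {1,3,4,6,7}->{}; V {7,8}->{}; U {1,2,4,5,7}->{}
So after all 4 constraints: D(W) = {}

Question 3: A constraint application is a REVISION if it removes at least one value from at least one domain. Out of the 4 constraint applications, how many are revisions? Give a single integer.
Constraint 1 (W + U = V) on D(W)={1,3,4,6,7,8} D(U)={1,2,4,5,7} D(V)={1,7,8}: W {1,3,4,6,7,8}->{1,3,4,6,7}; V {1,7,8}->{7,8} => REVISION
Constraint 2 (U + W = V) on D(U)={1,2,4,5,7} D(W)={1,3,4,6,7} D(V)={7,8}: no change => not a revision
Constraint 3 (V != U) on D(V)={7,8} D(U)={1,2,4,5,7}: no change => not a revision
Constraint 4 (W + V = U) on D(W)={1,3,4,6,7} D(V)={7,8} D(U)={1,2,4,5,7}: W {1,3,4,6,7}->{}; V {7,8}->{}; U {1,2,4,5,7}->{} => REVISION
Total revisions = 2

Answer: 2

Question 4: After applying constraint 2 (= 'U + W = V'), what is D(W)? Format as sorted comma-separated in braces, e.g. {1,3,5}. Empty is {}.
Answer: {1,3,4,6,7}

Derivation:
Constraint 1 (W + U = V) on D(W)={1,3,4,6,7,8} D(U)={1,2,4,5,7} D(V)={1,7,8}: W {1,3,4,6,7,8}->{1,3,4,6,7}; V {1,7,8}->{7,8}
Constraint 2 (U + W = V) on D(U)={1,2,4,5,7} D(W)={1,3,4,6,7} D(V)={7,8}: no change
So after constraint 2: D(W) = {1,3,4,6,7}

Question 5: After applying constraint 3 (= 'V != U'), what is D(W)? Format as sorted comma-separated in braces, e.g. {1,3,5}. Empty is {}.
Answer: {1,3,4,6,7}

Derivation:
Constraint 1 (W + U = V) on D(W)={1,3,4,6,7,8} D(U)={1,2,4,5,7} D(V)={1,7,8}: W {1,3,4,6,7,8}->{1,3,4,6,7}; V {1,7,8}->{7,8}
Constraint 2 (U + W = V) on D(U)={1,2,4,5,7} D(W)={1,3,4,6,7} D(V)={7,8}: no change
Constraint 3 (V != U) on D(V)={7,8} D(U)={1,2,4,5,7}: no change
So after constraint 3: D(W) = {1,3,4,6,7}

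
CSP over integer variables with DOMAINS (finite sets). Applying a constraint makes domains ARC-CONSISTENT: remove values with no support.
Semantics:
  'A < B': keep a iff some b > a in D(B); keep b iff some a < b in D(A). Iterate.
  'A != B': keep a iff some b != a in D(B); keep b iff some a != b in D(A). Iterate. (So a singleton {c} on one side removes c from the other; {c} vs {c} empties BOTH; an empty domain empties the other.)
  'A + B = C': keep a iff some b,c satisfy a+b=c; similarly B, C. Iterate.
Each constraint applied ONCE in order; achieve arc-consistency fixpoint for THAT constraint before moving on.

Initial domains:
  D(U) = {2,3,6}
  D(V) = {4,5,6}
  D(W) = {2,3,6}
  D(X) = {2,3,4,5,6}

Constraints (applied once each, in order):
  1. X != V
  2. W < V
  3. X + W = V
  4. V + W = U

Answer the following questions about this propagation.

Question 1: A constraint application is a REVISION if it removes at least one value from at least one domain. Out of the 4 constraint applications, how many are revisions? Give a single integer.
Answer: 3

Derivation:
Constraint 1 (X != V) on D(X)={2,3,4,5,6} D(V)={4,5,6}: no change => not a revision
Constraint 2 (W < V) on D(W)={2,3,6} D(V)={4,5,6}: W {2,3,6}->{2,3} => REVISION
Constraint 3 (X + W = V) on D(X)={2,3,4,5,6} D(W)={2,3} D(V)={4,5,6}: X {2,3,4,5,6}->{2,3,4} => REVISION
Constraint 4 (V + W = U) on D(V)={4,5,6} D(W)={2,3} D(U)={2,3,6}: V {4,5,6}->{4}; W {2,3}->{2}; U {2,3,6}->{6} => REVISION
Total revisions = 3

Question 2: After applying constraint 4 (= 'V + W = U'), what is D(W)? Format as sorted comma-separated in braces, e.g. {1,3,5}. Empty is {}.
Constraint 1 (X != V) on D(X)={2,3,4,5,6} D(V)={4,5,6}: no change
Constraint 2 (W < V) on D(W)={2,3,6} D(V)={4,5,6}: W {2,3,6}->{2,3}
Constraint 3 (X + W = V) on D(X)={2,3,4,5,6} D(W)={2,3} D(V)={4,5,6}: X {2,3,4,5,6}->{2,3,4}
Constraint 4 (V + W = U) on D(V)={4,5,6} D(W)={2,3} D(U)={2,3,6}: V {4,5,6}->{4}; W {2,3}->{2}; U {2,3,6}->{6}
So after constraint 4: D(W) = {2}

Answer: {2}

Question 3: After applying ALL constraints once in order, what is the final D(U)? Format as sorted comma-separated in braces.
Constraint 1 (X != V) on D(X)={2,3,4,5,6} D(V)={4,5,6}: no change
Constraint 2 (W < V) on D(W)={2,3,6} D(V)={4,5,6}: W {2,3,6}->{2,3}
Constraint 3 (X + W = V) on D(X)={2,3,4,5,6} D(W)={2,3} D(V)={4,5,6}: X {2,3,4,5,6}->{2,3,4}
Constraint 4 (V + W = U) on D(V)={4,5,6} D(W)={2,3} D(U)={2,3,6}: V {4,5,6}->{4}; W {2,3}->{2}; U {2,3,6}->{6}
So after all 4 constraints: D(U) = {6}

Answer: {6}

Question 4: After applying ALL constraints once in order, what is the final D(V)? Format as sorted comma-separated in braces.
Constraint 1 (X != V) on D(X)={2,3,4,5,6} D(V)={4,5,6}: no change
Constraint 2 (W < V) on D(W)={2,3,6} D(V)={4,5,6}: W {2,3,6}->{2,3}
Constraint 3 (X + W = V) on D(X)={2,3,4,5,6} D(W)={2,3} D(V)={4,5,6}: X {2,3,4,5,6}->{2,3,4}
Constraint 4 (V + W = U) on D(V)={4,5,6} D(W)={2,3} D(U)={2,3,6}: V {4,5,6}->{4}; W {2,3}->{2}; U {2,3,6}->{6}
So after all 4 constraints: D(V) = {4}

Answer: {4}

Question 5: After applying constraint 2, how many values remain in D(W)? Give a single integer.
Answer: 2

Derivation:
Constraint 1 (X != V) on D(X)={2,3,4,5,6} D(V)={4,5,6}: no change
Constraint 2 (W < V) on D(W)={2,3,6} D(V)={4,5,6}: W {2,3,6}->{2,3}
So after constraint 2: D(W)={2,3}, size = 2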